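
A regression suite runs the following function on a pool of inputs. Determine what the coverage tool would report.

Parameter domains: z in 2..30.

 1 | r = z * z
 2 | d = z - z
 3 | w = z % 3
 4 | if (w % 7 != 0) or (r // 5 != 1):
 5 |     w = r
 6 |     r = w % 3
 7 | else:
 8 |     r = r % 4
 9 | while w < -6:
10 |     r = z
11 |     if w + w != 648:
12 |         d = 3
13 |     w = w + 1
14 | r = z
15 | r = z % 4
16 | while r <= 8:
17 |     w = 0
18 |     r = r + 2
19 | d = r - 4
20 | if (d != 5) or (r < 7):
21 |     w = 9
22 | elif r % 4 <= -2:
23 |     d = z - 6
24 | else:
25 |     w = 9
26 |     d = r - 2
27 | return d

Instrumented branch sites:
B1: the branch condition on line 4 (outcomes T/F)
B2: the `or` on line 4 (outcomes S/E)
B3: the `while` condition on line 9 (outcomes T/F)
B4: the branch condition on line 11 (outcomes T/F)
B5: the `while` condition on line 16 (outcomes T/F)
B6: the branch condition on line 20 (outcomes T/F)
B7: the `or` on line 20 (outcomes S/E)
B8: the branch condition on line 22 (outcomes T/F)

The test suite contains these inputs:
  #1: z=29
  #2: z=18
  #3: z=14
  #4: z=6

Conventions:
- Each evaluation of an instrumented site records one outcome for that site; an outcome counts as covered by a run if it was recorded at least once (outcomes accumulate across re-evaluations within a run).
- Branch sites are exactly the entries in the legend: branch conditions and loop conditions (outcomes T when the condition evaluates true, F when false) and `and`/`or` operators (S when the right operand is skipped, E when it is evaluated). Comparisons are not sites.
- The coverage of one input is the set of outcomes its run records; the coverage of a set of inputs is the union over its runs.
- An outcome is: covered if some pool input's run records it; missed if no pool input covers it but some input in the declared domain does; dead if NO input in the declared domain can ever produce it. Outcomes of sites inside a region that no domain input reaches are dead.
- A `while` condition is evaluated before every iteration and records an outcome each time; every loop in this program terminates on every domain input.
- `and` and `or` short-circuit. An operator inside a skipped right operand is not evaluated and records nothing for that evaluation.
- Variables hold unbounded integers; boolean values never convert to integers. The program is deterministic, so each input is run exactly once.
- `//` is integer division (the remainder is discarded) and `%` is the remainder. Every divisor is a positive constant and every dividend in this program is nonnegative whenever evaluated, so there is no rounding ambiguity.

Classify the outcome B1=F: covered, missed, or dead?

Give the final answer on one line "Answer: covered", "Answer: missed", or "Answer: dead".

no pool input records B1=F
but domain input (z=3) does record it -> reachable, so missed

Answer: missed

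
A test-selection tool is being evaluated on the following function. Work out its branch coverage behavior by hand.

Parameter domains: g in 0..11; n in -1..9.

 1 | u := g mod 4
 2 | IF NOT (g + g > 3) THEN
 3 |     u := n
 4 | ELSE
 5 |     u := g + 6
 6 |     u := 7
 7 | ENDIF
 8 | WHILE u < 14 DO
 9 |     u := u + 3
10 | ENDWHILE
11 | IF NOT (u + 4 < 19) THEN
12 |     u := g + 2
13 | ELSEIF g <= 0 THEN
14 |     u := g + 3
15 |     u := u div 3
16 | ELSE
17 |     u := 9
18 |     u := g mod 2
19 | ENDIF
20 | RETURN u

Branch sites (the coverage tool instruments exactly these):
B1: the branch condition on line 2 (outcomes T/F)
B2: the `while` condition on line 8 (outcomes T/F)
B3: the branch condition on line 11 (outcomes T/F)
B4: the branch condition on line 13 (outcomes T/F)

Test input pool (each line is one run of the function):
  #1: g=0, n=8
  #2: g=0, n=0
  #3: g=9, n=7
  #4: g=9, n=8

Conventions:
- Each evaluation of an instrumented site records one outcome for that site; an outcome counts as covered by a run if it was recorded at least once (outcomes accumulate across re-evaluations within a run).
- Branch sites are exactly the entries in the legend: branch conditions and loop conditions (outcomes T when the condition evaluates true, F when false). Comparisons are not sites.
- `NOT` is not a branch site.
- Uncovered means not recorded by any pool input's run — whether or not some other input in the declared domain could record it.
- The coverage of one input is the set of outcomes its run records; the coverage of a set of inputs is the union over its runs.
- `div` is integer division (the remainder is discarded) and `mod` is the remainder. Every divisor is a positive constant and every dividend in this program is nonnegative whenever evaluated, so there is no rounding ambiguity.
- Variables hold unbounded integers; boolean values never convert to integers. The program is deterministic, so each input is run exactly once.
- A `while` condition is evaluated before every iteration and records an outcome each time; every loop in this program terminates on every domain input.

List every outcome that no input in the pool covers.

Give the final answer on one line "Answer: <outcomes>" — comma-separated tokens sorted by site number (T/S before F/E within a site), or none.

input #1, g=0, n=8: events B1->T, B2->T, B2->T, B2->F, B3->F, B4->T; outcomes B1=T, B2=T, B2=F, B3=F, B4=T
input #2, g=0, n=0: events B1->T, B2->T, B2->T, B2->T, B2->T, B2->T, B2->F, B3->T; outcomes B1=T, B2=T, B2=F, B3=T
input #3, g=9, n=7: events B1->F, B2->T, B2->T, B2->T, B2->F, B3->T; outcomes B1=F, B2=T, B2=F, B3=T
input #4, g=9, n=8: events B1->F, B2->T, B2->T, B2->T, B2->F, B3->T; outcomes B1=F, B2=T, B2=F, B3=T
union over the pool: B1=T, B1=F, B2=T, B2=F, B3=T, B3=F, B4=T
uncovered (1 of 8): B4=F

Answer: B4=F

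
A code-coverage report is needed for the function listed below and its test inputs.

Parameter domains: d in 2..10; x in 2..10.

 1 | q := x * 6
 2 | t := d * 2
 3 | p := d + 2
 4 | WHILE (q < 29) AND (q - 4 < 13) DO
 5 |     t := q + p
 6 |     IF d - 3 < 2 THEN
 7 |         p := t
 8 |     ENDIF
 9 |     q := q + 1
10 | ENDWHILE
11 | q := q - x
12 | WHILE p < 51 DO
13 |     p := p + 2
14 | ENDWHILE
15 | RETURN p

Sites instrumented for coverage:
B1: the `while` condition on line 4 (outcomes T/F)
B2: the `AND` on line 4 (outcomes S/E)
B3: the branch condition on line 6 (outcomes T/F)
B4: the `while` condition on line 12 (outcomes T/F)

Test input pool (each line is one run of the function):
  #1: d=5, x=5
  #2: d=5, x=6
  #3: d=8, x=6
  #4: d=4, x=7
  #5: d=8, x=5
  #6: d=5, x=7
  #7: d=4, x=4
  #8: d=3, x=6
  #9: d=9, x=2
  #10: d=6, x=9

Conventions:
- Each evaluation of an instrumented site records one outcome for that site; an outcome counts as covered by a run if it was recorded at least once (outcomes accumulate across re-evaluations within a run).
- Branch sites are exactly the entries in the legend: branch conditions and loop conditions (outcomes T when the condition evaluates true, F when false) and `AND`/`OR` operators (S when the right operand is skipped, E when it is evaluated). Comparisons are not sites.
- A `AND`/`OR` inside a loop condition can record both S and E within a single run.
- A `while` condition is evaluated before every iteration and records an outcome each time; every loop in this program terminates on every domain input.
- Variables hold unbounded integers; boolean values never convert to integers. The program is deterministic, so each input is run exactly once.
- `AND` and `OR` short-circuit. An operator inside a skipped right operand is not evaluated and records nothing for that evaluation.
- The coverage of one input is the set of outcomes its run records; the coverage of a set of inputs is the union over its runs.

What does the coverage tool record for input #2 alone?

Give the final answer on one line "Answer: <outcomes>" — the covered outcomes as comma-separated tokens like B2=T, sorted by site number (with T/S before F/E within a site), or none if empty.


Tracing the run of input #2 (d=5, x=6):
  B2->S, B1->F, B4->T, B4->T, B4->T, B4->T, B4->T, B4->T, B4->T, B4->T
  B4->T, B4->T, B4->T, B4->T, B4->T, B4->T, B4->T, B4->T, B4->T, B4->T
  B4->T, B4->T, B4->T, B4->T, B4->F
deduplicating events, the covered set is: B1=F, B2=S, B4=T, B4=F
Answer: B1=F, B2=S, B4=T, B4=F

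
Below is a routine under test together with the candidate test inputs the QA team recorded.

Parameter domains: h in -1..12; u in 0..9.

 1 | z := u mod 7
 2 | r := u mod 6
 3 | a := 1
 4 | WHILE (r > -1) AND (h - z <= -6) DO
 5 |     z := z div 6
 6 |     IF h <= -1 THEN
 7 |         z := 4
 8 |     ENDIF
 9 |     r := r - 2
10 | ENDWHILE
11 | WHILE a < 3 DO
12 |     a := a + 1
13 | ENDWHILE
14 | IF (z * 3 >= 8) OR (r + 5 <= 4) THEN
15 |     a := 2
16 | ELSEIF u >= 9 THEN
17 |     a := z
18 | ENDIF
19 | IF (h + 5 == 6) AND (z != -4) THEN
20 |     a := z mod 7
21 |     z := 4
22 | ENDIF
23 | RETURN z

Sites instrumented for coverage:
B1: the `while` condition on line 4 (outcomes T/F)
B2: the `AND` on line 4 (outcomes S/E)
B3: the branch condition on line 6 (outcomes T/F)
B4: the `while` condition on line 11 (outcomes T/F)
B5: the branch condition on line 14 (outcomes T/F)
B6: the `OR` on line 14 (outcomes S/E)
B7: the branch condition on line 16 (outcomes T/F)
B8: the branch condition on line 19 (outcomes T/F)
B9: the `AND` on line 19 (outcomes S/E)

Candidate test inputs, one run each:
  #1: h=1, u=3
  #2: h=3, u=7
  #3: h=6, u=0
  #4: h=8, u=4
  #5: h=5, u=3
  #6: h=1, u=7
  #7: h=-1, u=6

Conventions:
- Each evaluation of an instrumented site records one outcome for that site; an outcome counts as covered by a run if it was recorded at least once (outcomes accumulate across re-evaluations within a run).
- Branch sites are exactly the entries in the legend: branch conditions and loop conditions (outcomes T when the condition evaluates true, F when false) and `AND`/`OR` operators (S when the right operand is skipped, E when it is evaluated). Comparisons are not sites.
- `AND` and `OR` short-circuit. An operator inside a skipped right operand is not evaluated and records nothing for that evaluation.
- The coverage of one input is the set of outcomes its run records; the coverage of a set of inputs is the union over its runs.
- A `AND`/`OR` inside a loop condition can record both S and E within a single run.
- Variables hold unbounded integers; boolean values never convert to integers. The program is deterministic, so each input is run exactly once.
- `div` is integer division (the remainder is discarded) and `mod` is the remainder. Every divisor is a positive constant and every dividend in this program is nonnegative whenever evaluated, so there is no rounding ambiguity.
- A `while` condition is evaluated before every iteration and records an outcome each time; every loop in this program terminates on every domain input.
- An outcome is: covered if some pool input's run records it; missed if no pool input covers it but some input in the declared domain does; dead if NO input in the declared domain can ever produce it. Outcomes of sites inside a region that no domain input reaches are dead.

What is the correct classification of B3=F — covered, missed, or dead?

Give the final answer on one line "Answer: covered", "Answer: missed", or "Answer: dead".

no pool input records B3=F
but domain input (h=0, u=6) does record it -> reachable, so missed

Answer: missed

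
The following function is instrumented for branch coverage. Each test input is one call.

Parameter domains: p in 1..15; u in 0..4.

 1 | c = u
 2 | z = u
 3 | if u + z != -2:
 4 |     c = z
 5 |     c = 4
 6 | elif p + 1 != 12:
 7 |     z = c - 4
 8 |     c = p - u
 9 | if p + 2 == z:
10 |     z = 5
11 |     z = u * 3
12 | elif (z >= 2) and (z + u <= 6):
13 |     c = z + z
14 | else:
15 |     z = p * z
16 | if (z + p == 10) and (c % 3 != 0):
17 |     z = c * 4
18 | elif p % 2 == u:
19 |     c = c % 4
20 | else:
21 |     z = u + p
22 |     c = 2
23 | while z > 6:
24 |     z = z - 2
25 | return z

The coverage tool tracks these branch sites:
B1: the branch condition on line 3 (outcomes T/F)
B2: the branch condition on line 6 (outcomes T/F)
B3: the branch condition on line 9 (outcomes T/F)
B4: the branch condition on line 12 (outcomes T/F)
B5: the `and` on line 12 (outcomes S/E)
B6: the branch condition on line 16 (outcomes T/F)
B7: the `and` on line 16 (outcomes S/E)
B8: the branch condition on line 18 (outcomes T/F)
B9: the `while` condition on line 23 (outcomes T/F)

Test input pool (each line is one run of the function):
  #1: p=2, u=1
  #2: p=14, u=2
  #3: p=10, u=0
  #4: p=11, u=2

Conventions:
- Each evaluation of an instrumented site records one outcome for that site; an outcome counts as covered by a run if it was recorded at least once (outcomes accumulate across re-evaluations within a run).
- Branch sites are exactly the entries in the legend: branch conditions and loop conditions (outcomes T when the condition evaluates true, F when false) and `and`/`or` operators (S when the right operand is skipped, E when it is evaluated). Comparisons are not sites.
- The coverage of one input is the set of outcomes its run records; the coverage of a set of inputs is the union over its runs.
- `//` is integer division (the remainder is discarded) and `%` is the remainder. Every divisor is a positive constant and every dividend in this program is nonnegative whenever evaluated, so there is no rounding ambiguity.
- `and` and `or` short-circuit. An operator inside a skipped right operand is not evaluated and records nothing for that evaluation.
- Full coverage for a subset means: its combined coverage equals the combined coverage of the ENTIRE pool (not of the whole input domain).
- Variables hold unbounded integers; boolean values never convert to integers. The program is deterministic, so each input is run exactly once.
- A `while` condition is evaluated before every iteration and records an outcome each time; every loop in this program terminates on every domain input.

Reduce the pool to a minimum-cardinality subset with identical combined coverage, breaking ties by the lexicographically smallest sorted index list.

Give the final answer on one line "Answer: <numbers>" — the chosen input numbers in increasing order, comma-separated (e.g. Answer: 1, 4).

test 1 (p=2, u=1) hits B1=T, B3=F, B4=F, B5=S, B6=F, B7=S, B8=F, B9=F
test 2 (p=14, u=2) hits B1=T, B3=F, B4=T, B5=E, B6=F, B7=S, B8=F, B9=T, B9=F
test 3 (p=10, u=0) hits B1=T, B3=F, B4=F, B5=S, B6=T, B7=E, B9=T, B9=F
test 4 (p=11, u=2) hits B1=T, B3=F, B4=T, B5=E, B6=F, B7=S, B8=F, B9=T, B9=F
together the pool reaches 13 outcomes: B1=T, B3=F, B4=T, B4=F, B5=S, B5=E, B6=T, B6=F, B7=S, B7=E, B8=F, B9=T, B9=F
size 1 is not enough: best union over all size-1 subsets is 9/13
inputs {2, 3} (size 2) cover everything; no size-2 subset with a lexicographically smaller index list covers all 13

Answer: 2, 3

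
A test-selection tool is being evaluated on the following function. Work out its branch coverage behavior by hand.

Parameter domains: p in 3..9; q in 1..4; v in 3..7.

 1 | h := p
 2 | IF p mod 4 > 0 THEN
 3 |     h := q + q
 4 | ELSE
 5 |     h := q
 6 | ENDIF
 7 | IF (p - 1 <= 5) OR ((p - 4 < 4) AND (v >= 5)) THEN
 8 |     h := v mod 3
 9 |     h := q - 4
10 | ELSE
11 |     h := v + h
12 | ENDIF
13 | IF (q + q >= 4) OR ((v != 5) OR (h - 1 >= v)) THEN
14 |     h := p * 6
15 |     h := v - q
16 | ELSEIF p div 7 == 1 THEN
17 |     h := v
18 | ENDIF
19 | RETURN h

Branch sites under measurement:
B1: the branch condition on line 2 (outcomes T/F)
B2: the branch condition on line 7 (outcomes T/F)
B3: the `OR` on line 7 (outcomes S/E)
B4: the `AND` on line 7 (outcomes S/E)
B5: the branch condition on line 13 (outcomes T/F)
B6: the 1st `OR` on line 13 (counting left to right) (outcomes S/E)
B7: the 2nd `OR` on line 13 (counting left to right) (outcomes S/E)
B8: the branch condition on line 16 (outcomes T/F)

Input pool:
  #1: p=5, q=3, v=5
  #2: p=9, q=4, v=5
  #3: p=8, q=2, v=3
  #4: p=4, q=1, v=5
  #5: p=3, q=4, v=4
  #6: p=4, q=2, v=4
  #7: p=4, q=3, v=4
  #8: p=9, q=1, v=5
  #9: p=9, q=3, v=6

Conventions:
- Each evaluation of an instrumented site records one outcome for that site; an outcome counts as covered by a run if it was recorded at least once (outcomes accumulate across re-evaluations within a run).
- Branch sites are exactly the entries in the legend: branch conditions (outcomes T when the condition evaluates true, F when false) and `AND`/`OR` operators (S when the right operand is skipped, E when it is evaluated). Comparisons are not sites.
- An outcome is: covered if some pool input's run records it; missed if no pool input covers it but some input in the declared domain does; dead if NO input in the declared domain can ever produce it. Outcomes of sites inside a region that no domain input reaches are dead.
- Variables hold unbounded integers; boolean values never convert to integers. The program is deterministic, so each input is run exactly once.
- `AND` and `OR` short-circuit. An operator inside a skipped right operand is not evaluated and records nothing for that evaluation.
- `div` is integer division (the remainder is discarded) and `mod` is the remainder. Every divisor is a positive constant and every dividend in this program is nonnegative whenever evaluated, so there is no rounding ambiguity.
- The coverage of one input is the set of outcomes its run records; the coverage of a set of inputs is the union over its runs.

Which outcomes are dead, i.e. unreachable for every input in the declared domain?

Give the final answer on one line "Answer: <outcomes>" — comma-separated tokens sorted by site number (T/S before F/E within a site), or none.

checking every outcome against all 140 domain inputs:
  reachable outcomes have witnesses, e.g. B1=T (e.g. p=3, q=1, v=3), B1=F (e.g. p=4, q=1, v=3), B2=T (e.g. p=3, q=1, v=3), B2=F (e.g. p=7, q=1, v=3)

Answer: none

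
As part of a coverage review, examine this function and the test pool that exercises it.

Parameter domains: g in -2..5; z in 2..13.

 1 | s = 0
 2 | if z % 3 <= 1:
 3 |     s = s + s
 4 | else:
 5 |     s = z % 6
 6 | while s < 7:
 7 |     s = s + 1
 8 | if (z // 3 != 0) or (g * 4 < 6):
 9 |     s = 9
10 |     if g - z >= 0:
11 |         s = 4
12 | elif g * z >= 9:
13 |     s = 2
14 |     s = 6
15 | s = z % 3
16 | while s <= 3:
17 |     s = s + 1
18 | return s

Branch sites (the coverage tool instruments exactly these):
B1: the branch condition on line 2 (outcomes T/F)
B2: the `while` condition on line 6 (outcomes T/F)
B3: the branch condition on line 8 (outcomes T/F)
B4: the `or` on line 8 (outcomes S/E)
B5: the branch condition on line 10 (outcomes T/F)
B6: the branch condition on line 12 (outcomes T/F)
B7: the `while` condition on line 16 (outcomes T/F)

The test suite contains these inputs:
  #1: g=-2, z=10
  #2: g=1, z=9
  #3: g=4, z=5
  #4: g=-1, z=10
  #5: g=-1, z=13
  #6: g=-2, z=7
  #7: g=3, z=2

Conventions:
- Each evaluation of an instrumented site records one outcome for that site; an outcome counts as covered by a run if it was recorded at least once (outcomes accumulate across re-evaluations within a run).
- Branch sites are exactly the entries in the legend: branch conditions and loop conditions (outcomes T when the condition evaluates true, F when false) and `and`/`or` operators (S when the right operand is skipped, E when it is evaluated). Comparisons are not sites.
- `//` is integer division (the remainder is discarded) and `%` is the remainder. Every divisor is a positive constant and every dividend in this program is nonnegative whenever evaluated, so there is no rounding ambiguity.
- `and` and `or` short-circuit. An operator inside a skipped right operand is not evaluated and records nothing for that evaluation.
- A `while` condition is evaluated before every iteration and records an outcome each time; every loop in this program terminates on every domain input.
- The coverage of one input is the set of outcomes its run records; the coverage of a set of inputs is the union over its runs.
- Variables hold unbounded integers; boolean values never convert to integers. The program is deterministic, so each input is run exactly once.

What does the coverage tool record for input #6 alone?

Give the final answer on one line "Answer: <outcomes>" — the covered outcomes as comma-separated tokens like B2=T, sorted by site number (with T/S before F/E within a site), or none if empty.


Running input #6 (g=-2, z=7), event by event:
  B1->T, B2->T, B2->T, B2->T, B2->T, B2->T, B2->T, B2->T, B2->F, B4->S
  B3->T, B5->F, B7->T, B7->T, B7->T, B7->F
collecting distinct outcomes: B1=T, B2=T, B2=F, B3=T, B4=S, B5=F, B7=T, B7=F
Answer: B1=T, B2=T, B2=F, B3=T, B4=S, B5=F, B7=T, B7=F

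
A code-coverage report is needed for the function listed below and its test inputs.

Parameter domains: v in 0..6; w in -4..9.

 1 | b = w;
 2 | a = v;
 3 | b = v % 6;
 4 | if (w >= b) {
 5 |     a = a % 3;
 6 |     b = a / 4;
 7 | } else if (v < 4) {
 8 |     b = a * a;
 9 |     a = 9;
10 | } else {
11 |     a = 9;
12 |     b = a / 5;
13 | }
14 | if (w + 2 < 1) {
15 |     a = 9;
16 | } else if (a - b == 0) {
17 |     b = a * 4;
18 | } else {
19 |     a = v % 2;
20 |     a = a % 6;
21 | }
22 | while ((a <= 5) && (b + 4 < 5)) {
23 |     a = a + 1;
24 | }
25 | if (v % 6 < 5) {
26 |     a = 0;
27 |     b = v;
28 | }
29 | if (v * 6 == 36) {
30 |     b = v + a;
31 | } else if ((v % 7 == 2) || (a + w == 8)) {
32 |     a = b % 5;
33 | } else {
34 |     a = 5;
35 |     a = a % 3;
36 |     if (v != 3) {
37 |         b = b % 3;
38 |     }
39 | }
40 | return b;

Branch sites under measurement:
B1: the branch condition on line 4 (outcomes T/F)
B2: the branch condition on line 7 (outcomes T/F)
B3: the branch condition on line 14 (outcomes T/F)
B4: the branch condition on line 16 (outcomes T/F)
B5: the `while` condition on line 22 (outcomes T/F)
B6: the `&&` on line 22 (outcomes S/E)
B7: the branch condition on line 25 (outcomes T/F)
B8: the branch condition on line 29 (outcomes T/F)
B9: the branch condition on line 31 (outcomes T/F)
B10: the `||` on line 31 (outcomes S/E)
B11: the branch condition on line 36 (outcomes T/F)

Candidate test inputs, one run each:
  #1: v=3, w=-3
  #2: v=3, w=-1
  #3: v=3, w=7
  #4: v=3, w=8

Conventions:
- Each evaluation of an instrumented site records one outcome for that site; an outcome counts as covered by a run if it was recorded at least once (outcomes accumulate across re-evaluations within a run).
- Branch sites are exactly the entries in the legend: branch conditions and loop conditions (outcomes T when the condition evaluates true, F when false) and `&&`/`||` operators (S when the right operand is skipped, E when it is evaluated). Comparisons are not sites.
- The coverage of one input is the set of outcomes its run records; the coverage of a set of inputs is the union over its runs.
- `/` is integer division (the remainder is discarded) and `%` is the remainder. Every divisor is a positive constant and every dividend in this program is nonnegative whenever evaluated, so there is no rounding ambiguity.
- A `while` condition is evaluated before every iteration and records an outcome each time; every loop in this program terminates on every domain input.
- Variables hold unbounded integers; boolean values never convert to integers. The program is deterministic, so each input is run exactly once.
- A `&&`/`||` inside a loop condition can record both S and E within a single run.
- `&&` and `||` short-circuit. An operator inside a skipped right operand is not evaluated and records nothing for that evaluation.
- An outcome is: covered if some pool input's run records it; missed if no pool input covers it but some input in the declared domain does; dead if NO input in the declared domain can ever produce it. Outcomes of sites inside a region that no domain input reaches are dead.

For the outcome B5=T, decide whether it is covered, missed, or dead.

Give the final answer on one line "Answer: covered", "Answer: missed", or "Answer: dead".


B5=T is recorded by pool input(s) 3, 4 -> covered
Answer: covered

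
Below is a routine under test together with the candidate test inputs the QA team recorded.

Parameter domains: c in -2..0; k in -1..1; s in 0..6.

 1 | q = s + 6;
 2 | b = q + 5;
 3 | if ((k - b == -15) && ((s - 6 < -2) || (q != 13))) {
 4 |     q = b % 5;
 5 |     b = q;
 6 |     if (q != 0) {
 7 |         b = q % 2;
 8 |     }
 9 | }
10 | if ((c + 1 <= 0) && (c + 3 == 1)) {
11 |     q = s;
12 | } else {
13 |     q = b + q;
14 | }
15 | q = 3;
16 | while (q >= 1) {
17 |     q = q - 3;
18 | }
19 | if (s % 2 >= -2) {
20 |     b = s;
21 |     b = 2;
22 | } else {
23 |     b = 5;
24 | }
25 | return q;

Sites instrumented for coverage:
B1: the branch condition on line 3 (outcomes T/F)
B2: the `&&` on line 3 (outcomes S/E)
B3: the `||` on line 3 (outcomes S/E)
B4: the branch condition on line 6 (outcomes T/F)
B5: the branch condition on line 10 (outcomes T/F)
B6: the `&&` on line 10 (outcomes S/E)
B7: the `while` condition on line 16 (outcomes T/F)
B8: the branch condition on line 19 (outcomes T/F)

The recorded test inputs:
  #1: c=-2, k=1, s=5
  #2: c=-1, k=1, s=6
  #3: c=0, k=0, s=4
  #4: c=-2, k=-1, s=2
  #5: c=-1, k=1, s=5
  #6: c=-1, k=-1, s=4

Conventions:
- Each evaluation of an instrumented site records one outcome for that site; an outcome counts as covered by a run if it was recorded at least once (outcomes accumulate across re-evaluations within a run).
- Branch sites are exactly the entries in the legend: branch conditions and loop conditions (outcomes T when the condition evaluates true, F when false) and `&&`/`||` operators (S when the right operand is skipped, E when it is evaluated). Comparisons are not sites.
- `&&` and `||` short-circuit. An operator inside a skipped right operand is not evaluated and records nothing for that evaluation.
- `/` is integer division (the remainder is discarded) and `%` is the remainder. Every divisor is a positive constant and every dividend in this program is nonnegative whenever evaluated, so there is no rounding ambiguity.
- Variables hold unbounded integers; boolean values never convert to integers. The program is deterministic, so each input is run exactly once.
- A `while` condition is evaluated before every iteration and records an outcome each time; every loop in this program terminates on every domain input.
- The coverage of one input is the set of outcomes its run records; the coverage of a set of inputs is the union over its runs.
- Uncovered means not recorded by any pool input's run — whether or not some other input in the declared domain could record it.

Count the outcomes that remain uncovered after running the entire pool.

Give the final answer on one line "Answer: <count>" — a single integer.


test 1 (c=-2, k=1, s=5) fires B2->E, B3->E, B1->T, B4->T, B6->E, B5->T, B7->T, B7->F, B8->T; hits B1=T, B2=E, B3=E, B4=T, B5=T, B6=E, B7=T, B7=F, B8=T
test 2 (c=-1, k=1, s=6) fires B2->S, B1->F, B6->E, B5->F, B7->T, B7->F, B8->T; hits B1=F, B2=S, B5=F, B6=E, B7=T, B7=F, B8=T
test 3 (c=0, k=0, s=4) fires B2->E, B3->E, B1->T, B4->F, B6->S, B5->F, B7->T, B7->F, B8->T; hits B1=T, B2=E, B3=E, B4=F, B5=F, B6=S, B7=T, B7=F, B8=T
test 4 (c=-2, k=-1, s=2) fires B2->S, B1->F, B6->E, B5->T, B7->T, B7->F, B8->T; hits B1=F, B2=S, B5=T, B6=E, B7=T, B7=F, B8=T
test 5 (c=-1, k=1, s=5) fires B2->E, B3->E, B1->T, B4->T, B6->E, B5->F, B7->T, B7->F, B8->T; hits B1=T, B2=E, B3=E, B4=T, B5=F, B6=E, B7=T, B7=F, B8=T
test 6 (c=-1, k=-1, s=4) fires B2->S, B1->F, B6->E, B5->F, B7->T, B7->F, B8->T; hits B1=F, B2=S, B5=F, B6=E, B7=T, B7=F, B8=T
union over the pool: B1=T, B1=F, B2=S, B2=E, B3=E, B4=T, B4=F, B5=T, B5=F, B6=S, B6=E, B7=T, B7=F, B8=T
uncovered (2 of 16): B3=S, B8=F
Answer: 2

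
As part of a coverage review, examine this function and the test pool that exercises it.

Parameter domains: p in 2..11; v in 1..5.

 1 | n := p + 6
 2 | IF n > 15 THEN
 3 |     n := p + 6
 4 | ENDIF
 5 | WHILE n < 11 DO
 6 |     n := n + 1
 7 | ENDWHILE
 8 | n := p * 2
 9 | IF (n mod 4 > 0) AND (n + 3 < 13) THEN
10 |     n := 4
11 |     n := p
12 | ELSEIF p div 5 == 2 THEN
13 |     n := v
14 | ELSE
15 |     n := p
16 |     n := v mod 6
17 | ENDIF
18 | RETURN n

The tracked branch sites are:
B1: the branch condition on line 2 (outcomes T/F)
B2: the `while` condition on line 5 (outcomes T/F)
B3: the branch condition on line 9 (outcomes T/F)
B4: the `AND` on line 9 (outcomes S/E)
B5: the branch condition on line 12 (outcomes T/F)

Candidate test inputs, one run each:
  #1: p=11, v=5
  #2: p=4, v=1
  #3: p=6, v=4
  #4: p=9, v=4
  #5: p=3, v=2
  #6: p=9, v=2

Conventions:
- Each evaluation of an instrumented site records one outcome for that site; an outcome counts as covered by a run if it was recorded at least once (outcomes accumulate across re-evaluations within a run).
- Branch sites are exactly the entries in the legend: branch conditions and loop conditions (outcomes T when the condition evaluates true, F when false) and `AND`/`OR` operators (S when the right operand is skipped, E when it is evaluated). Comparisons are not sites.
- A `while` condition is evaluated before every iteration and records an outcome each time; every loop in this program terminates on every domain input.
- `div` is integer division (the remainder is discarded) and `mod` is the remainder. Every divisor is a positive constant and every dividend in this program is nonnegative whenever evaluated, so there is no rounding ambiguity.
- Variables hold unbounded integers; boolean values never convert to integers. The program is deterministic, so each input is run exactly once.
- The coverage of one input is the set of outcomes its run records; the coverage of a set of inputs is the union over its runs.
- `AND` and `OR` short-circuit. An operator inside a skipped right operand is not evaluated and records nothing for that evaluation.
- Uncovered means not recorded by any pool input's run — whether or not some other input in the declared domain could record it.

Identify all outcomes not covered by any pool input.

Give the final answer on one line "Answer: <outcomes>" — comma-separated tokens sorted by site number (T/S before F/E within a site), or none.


run #1 (p=11, v=5) runs B1->T, B2->F, B4->E, B3->F, B5->T; records B1=T, B2=F, B3=F, B4=E, B5=T
run #2 (p=4, v=1) runs B1->F, B2->T, B2->F, B4->S, B3->F, B5->F; records B1=F, B2=T, B2=F, B3=F, B4=S, B5=F
run #3 (p=6, v=4) runs B1->F, B2->F, B4->S, B3->F, B5->F; records B1=F, B2=F, B3=F, B4=S, B5=F
run #4 (p=9, v=4) runs B1->F, B2->F, B4->E, B3->F, B5->F; records B1=F, B2=F, B3=F, B4=E, B5=F
run #5 (p=3, v=2) runs B1->F, B2->T, B2->T, B2->F, B4->E, B3->T; records B1=F, B2=T, B2=F, B3=T, B4=E
run #6 (p=9, v=2) runs B1->F, B2->F, B4->E, B3->F, B5->F; records B1=F, B2=F, B3=F, B4=E, B5=F
union over the pool: B1=T, B1=F, B2=T, B2=F, B3=T, B3=F, B4=S, B4=E, B5=T, B5=F
uncovered (0 of 10): none
Answer: none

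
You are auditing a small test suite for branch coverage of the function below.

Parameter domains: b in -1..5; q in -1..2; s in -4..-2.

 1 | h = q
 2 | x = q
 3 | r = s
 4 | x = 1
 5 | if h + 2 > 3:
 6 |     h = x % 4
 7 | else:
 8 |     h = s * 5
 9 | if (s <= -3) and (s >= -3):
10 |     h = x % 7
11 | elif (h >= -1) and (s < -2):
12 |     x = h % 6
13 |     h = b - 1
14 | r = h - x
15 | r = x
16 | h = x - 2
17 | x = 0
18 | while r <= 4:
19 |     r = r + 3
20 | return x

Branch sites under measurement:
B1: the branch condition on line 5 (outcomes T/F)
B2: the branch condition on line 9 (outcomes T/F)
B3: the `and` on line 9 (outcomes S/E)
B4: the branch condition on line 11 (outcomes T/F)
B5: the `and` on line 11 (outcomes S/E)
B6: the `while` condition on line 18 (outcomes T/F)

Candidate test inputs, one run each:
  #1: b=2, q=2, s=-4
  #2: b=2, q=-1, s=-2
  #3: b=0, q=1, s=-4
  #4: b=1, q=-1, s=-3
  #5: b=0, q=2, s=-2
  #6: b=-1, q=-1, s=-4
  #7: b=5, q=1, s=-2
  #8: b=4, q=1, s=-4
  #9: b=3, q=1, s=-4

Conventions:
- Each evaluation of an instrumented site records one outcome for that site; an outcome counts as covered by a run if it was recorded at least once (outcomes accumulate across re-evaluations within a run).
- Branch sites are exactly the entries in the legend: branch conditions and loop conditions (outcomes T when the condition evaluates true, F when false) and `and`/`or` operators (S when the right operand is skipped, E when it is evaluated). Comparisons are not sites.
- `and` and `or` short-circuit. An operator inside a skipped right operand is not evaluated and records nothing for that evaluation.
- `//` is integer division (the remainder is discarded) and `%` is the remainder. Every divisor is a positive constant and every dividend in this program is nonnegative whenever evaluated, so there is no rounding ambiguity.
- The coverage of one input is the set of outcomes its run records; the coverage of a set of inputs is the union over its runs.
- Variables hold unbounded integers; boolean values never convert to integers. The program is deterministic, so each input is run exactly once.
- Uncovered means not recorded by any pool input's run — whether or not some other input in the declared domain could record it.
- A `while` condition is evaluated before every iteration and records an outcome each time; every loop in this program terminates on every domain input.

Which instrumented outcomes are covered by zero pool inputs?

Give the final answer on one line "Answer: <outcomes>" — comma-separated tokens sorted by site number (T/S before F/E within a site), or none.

run #1 (b=2, q=2, s=-4) runs B1->T, B3->E, B2->F, B5->E, B4->T, B6->T, B6->T, B6->F; records B1=T, B2=F, B3=E, B4=T, B5=E, B6=T, B6=F
run #2 (b=2, q=-1, s=-2) runs B1->F, B3->S, B2->F, B5->S, B4->F, B6->T, B6->T, B6->F; records B1=F, B2=F, B3=S, B4=F, B5=S, B6=T, B6=F
run #3 (b=0, q=1, s=-4) runs B1->F, B3->E, B2->F, B5->S, B4->F, B6->T, B6->T, B6->F; records B1=F, B2=F, B3=E, B4=F, B5=S, B6=T, B6=F
run #4 (b=1, q=-1, s=-3) runs B1->F, B3->E, B2->T, B6->T, B6->T, B6->F; records B1=F, B2=T, B3=E, B6=T, B6=F
run #5 (b=0, q=2, s=-2) runs B1->T, B3->S, B2->F, B5->E, B4->F, B6->T, B6->T, B6->F; records B1=T, B2=F, B3=S, B4=F, B5=E, B6=T, B6=F
run #6 (b=-1, q=-1, s=-4) runs B1->F, B3->E, B2->F, B5->S, B4->F, B6->T, B6->T, B6->F; records B1=F, B2=F, B3=E, B4=F, B5=S, B6=T, B6=F
run #7 (b=5, q=1, s=-2) runs B1->F, B3->S, B2->F, B5->S, B4->F, B6->T, B6->T, B6->F; records B1=F, B2=F, B3=S, B4=F, B5=S, B6=T, B6=F
run #8 (b=4, q=1, s=-4) runs B1->F, B3->E, B2->F, B5->S, B4->F, B6->T, B6->T, B6->F; records B1=F, B2=F, B3=E, B4=F, B5=S, B6=T, B6=F
run #9 (b=3, q=1, s=-4) runs B1->F, B3->E, B2->F, B5->S, B4->F, B6->T, B6->T, B6->F; records B1=F, B2=F, B3=E, B4=F, B5=S, B6=T, B6=F
union over the pool: B1=T, B1=F, B2=T, B2=F, B3=S, B3=E, B4=T, B4=F, B5=S, B5=E, B6=T, B6=F
uncovered (0 of 12): none

Answer: none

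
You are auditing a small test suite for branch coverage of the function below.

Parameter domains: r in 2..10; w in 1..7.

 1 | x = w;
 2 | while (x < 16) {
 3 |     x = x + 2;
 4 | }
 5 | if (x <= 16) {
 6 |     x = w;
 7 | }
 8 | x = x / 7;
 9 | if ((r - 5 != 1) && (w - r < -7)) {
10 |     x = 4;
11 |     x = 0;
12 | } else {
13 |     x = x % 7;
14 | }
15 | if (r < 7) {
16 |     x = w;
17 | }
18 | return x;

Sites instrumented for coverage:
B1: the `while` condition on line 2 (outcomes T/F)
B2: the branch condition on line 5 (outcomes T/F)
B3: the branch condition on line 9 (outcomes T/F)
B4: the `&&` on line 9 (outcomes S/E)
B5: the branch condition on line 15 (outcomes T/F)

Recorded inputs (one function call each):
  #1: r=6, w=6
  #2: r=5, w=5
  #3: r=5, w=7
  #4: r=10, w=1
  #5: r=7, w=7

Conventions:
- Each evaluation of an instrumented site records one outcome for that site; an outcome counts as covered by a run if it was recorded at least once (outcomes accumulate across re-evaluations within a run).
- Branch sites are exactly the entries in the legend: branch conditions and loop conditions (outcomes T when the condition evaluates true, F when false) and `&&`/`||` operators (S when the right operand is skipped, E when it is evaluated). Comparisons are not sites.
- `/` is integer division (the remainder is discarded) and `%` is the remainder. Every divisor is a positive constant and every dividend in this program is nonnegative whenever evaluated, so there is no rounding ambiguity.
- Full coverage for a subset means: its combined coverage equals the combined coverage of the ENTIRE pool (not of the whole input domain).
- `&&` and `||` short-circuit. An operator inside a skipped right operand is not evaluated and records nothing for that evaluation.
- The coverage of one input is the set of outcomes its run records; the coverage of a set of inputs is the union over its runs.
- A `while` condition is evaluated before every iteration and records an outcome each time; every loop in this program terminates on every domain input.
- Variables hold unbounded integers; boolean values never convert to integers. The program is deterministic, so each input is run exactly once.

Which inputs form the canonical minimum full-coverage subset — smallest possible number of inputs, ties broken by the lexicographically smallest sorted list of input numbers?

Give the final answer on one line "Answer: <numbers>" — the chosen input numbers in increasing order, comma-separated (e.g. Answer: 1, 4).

test 1 (r=6, w=6) fires B1->T, B1->T, B1->T, B1->T, B1->T, B1->F, B2->T, B4->S, B3->F, B5->T; hits B1=T, B1=F, B2=T, B3=F, B4=S, B5=T
test 2 (r=5, w=5) fires B1->T, B1->T, B1->T, B1->T, B1->T, B1->T, B1->F, B2->F, B4->E, B3->F, B5->T; hits B1=T, B1=F, B2=F, B3=F, B4=E, B5=T
test 3 (r=5, w=7) fires B1->T, B1->T, B1->T, B1->T, B1->T, B1->F, B2->F, B4->E, B3->F, B5->T; hits B1=T, B1=F, B2=F, B3=F, B4=E, B5=T
test 4 (r=10, w=1) fires B1->T, B1->T, B1->T, B1->T, B1->T, B1->T, B1->T, B1->T, B1->F, B2->F, B4->E, B3->T, B5->F; hits B1=T, B1=F, B2=F, B3=T, B4=E, B5=F
test 5 (r=7, w=7) fires B1->T, B1->T, B1->T, B1->T, B1->T, B1->F, B2->F, B4->E, B3->F, B5->F; hits B1=T, B1=F, B2=F, B3=F, B4=E, B5=F
together the pool reaches 10 outcomes: B1=T, B1=F, B2=T, B2=F, B3=T, B3=F, B4=S, B4=E, B5=T, B5=F
size 1 is not enough: best union over all size-1 subsets is 6/10
size 2: inputs {1, 4} cover all 10 outcomes, and no lexicographically smaller subset of this size does

Answer: 1, 4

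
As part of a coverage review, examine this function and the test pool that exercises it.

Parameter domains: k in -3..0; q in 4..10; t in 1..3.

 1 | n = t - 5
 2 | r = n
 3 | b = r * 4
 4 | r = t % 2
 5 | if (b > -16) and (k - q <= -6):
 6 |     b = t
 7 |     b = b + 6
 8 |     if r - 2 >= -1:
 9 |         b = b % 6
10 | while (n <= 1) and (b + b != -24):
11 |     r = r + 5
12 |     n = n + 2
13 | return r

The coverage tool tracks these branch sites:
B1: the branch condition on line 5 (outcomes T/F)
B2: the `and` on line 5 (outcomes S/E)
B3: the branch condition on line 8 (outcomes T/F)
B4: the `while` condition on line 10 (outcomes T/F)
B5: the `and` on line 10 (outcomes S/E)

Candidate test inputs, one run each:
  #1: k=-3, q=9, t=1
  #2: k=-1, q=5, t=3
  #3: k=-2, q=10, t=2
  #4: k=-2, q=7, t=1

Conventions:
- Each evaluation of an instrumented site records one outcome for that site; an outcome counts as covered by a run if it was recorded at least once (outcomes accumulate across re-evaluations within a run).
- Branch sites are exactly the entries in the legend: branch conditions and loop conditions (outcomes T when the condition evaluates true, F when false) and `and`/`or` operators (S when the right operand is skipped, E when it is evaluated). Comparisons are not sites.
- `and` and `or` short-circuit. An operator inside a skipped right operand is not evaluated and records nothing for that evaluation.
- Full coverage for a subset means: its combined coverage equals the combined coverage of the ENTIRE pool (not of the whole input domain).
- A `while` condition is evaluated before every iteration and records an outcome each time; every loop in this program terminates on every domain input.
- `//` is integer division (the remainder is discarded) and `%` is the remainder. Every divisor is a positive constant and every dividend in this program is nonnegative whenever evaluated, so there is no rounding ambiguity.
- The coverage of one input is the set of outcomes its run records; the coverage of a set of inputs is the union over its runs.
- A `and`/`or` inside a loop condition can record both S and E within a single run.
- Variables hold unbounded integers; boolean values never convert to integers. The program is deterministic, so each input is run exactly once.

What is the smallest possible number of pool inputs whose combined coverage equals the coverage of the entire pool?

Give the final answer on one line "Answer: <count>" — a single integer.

input #1, k=-3, q=9, t=1: outcomes B1=F, B2=S, B4=T, B4=F, B5=S, B5=E
input #2, k=-1, q=5, t=3: outcomes B1=T, B2=E, B3=T, B4=T, B4=F, B5=S, B5=E
input #3, k=-2, q=10, t=2: outcomes B1=T, B2=E, B3=F, B4=T, B4=F, B5=S, B5=E
input #4, k=-2, q=7, t=1: outcomes B1=F, B2=S, B4=T, B4=F, B5=S, B5=E
the full pool covers 10 outcomes: B1=T, B1=F, B2=S, B2=E, B3=T, B3=F, B4=T, B4=F, B5=S, B5=E
no size-1 subset reaches all 10 outcomes (best union: 7/10)
no size-2 subset reaches all 10 outcomes (best union: 9/10)
the canonical winner is {1, 2, 3}: size 3, full 10-outcome coverage, earliest index list among size-3 covers

Answer: 3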